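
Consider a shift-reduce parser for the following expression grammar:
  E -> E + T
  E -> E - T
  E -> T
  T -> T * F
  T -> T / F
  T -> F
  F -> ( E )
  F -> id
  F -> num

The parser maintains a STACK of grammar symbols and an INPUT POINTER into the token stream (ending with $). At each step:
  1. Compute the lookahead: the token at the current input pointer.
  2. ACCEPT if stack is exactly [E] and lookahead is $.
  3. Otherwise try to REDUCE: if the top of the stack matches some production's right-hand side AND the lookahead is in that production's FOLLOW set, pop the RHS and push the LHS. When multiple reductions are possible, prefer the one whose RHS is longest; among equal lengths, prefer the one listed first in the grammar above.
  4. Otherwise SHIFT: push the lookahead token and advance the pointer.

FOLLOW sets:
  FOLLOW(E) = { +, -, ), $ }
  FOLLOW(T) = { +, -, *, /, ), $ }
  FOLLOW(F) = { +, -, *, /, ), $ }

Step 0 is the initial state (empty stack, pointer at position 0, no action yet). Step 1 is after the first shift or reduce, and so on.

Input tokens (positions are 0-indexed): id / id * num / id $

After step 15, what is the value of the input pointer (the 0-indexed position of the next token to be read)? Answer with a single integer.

Answer: 7

Derivation:
Step 1: shift id. Stack=[id] ptr=1 lookahead=/ remaining=[/ id * num / id $]
Step 2: reduce F->id. Stack=[F] ptr=1 lookahead=/ remaining=[/ id * num / id $]
Step 3: reduce T->F. Stack=[T] ptr=1 lookahead=/ remaining=[/ id * num / id $]
Step 4: shift /. Stack=[T /] ptr=2 lookahead=id remaining=[id * num / id $]
Step 5: shift id. Stack=[T / id] ptr=3 lookahead=* remaining=[* num / id $]
Step 6: reduce F->id. Stack=[T / F] ptr=3 lookahead=* remaining=[* num / id $]
Step 7: reduce T->T / F. Stack=[T] ptr=3 lookahead=* remaining=[* num / id $]
Step 8: shift *. Stack=[T *] ptr=4 lookahead=num remaining=[num / id $]
Step 9: shift num. Stack=[T * num] ptr=5 lookahead=/ remaining=[/ id $]
Step 10: reduce F->num. Stack=[T * F] ptr=5 lookahead=/ remaining=[/ id $]
Step 11: reduce T->T * F. Stack=[T] ptr=5 lookahead=/ remaining=[/ id $]
Step 12: shift /. Stack=[T /] ptr=6 lookahead=id remaining=[id $]
Step 13: shift id. Stack=[T / id] ptr=7 lookahead=$ remaining=[$]
Step 14: reduce F->id. Stack=[T / F] ptr=7 lookahead=$ remaining=[$]
Step 15: reduce T->T / F. Stack=[T] ptr=7 lookahead=$ remaining=[$]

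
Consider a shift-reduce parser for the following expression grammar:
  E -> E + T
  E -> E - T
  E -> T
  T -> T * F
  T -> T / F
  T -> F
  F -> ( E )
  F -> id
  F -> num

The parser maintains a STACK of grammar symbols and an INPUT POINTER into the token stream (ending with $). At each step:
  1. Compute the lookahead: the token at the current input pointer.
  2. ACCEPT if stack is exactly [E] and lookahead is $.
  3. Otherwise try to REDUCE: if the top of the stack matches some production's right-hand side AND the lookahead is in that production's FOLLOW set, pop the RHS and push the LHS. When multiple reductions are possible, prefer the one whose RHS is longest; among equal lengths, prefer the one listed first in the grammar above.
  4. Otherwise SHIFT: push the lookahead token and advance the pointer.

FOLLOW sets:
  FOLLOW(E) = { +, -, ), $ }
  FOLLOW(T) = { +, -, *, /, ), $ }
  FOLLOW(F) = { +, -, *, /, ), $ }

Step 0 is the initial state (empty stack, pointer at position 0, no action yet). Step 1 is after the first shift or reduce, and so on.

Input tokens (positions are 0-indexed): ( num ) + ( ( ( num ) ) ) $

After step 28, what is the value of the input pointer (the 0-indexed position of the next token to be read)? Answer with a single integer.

Answer: 11

Derivation:
Step 1: shift (. Stack=[(] ptr=1 lookahead=num remaining=[num ) + ( ( ( num ) ) ) $]
Step 2: shift num. Stack=[( num] ptr=2 lookahead=) remaining=[) + ( ( ( num ) ) ) $]
Step 3: reduce F->num. Stack=[( F] ptr=2 lookahead=) remaining=[) + ( ( ( num ) ) ) $]
Step 4: reduce T->F. Stack=[( T] ptr=2 lookahead=) remaining=[) + ( ( ( num ) ) ) $]
Step 5: reduce E->T. Stack=[( E] ptr=2 lookahead=) remaining=[) + ( ( ( num ) ) ) $]
Step 6: shift ). Stack=[( E )] ptr=3 lookahead=+ remaining=[+ ( ( ( num ) ) ) $]
Step 7: reduce F->( E ). Stack=[F] ptr=3 lookahead=+ remaining=[+ ( ( ( num ) ) ) $]
Step 8: reduce T->F. Stack=[T] ptr=3 lookahead=+ remaining=[+ ( ( ( num ) ) ) $]
Step 9: reduce E->T. Stack=[E] ptr=3 lookahead=+ remaining=[+ ( ( ( num ) ) ) $]
Step 10: shift +. Stack=[E +] ptr=4 lookahead=( remaining=[( ( ( num ) ) ) $]
Step 11: shift (. Stack=[E + (] ptr=5 lookahead=( remaining=[( ( num ) ) ) $]
Step 12: shift (. Stack=[E + ( (] ptr=6 lookahead=( remaining=[( num ) ) ) $]
Step 13: shift (. Stack=[E + ( ( (] ptr=7 lookahead=num remaining=[num ) ) ) $]
Step 14: shift num. Stack=[E + ( ( ( num] ptr=8 lookahead=) remaining=[) ) ) $]
Step 15: reduce F->num. Stack=[E + ( ( ( F] ptr=8 lookahead=) remaining=[) ) ) $]
Step 16: reduce T->F. Stack=[E + ( ( ( T] ptr=8 lookahead=) remaining=[) ) ) $]
Step 17: reduce E->T. Stack=[E + ( ( ( E] ptr=8 lookahead=) remaining=[) ) ) $]
Step 18: shift ). Stack=[E + ( ( ( E )] ptr=9 lookahead=) remaining=[) ) $]
Step 19: reduce F->( E ). Stack=[E + ( ( F] ptr=9 lookahead=) remaining=[) ) $]
Step 20: reduce T->F. Stack=[E + ( ( T] ptr=9 lookahead=) remaining=[) ) $]
Step 21: reduce E->T. Stack=[E + ( ( E] ptr=9 lookahead=) remaining=[) ) $]
Step 22: shift ). Stack=[E + ( ( E )] ptr=10 lookahead=) remaining=[) $]
Step 23: reduce F->( E ). Stack=[E + ( F] ptr=10 lookahead=) remaining=[) $]
Step 24: reduce T->F. Stack=[E + ( T] ptr=10 lookahead=) remaining=[) $]
Step 25: reduce E->T. Stack=[E + ( E] ptr=10 lookahead=) remaining=[) $]
Step 26: shift ). Stack=[E + ( E )] ptr=11 lookahead=$ remaining=[$]
Step 27: reduce F->( E ). Stack=[E + F] ptr=11 lookahead=$ remaining=[$]
Step 28: reduce T->F. Stack=[E + T] ptr=11 lookahead=$ remaining=[$]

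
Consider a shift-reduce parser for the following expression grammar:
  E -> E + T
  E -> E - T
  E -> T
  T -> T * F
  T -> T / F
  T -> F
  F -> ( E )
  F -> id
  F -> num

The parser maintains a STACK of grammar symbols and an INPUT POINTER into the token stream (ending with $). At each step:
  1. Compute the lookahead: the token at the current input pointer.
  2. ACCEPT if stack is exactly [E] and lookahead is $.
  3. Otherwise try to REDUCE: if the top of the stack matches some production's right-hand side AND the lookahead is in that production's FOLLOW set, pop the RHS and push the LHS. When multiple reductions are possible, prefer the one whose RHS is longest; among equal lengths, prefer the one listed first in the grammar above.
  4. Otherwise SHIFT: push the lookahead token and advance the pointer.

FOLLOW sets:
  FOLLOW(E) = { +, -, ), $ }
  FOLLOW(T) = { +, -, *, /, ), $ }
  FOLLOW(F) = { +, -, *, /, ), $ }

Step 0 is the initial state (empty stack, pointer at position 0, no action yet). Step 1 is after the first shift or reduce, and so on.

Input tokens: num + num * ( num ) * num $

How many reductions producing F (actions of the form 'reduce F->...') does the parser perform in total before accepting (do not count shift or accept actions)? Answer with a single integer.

Answer: 5

Derivation:
Step 1: shift num. Stack=[num] ptr=1 lookahead=+ remaining=[+ num * ( num ) * num $]
Step 2: reduce F->num. Stack=[F] ptr=1 lookahead=+ remaining=[+ num * ( num ) * num $]
Step 3: reduce T->F. Stack=[T] ptr=1 lookahead=+ remaining=[+ num * ( num ) * num $]
Step 4: reduce E->T. Stack=[E] ptr=1 lookahead=+ remaining=[+ num * ( num ) * num $]
Step 5: shift +. Stack=[E +] ptr=2 lookahead=num remaining=[num * ( num ) * num $]
Step 6: shift num. Stack=[E + num] ptr=3 lookahead=* remaining=[* ( num ) * num $]
Step 7: reduce F->num. Stack=[E + F] ptr=3 lookahead=* remaining=[* ( num ) * num $]
Step 8: reduce T->F. Stack=[E + T] ptr=3 lookahead=* remaining=[* ( num ) * num $]
Step 9: shift *. Stack=[E + T *] ptr=4 lookahead=( remaining=[( num ) * num $]
Step 10: shift (. Stack=[E + T * (] ptr=5 lookahead=num remaining=[num ) * num $]
Step 11: shift num. Stack=[E + T * ( num] ptr=6 lookahead=) remaining=[) * num $]
Step 12: reduce F->num. Stack=[E + T * ( F] ptr=6 lookahead=) remaining=[) * num $]
Step 13: reduce T->F. Stack=[E + T * ( T] ptr=6 lookahead=) remaining=[) * num $]
Step 14: reduce E->T. Stack=[E + T * ( E] ptr=6 lookahead=) remaining=[) * num $]
Step 15: shift ). Stack=[E + T * ( E )] ptr=7 lookahead=* remaining=[* num $]
Step 16: reduce F->( E ). Stack=[E + T * F] ptr=7 lookahead=* remaining=[* num $]
Step 17: reduce T->T * F. Stack=[E + T] ptr=7 lookahead=* remaining=[* num $]
Step 18: shift *. Stack=[E + T *] ptr=8 lookahead=num remaining=[num $]
Step 19: shift num. Stack=[E + T * num] ptr=9 lookahead=$ remaining=[$]
Step 20: reduce F->num. Stack=[E + T * F] ptr=9 lookahead=$ remaining=[$]
Step 21: reduce T->T * F. Stack=[E + T] ptr=9 lookahead=$ remaining=[$]
Step 22: reduce E->E + T. Stack=[E] ptr=9 lookahead=$ remaining=[$]
Step 23: accept. Stack=[E] ptr=9 lookahead=$ remaining=[$]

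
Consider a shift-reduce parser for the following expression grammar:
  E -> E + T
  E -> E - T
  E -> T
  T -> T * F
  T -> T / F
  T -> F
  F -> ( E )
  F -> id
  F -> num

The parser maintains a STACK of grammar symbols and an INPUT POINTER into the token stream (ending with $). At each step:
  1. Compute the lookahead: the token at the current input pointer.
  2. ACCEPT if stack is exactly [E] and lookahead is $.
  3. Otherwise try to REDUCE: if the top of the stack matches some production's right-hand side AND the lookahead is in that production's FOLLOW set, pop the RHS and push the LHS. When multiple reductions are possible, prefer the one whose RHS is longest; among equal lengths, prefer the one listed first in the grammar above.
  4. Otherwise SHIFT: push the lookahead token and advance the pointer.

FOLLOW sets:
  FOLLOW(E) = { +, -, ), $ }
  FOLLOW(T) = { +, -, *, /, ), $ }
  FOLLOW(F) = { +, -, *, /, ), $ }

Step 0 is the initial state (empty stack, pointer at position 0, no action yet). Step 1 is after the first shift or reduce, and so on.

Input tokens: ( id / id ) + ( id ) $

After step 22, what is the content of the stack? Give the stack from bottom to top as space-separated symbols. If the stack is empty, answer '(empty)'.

Step 1: shift (. Stack=[(] ptr=1 lookahead=id remaining=[id / id ) + ( id ) $]
Step 2: shift id. Stack=[( id] ptr=2 lookahead=/ remaining=[/ id ) + ( id ) $]
Step 3: reduce F->id. Stack=[( F] ptr=2 lookahead=/ remaining=[/ id ) + ( id ) $]
Step 4: reduce T->F. Stack=[( T] ptr=2 lookahead=/ remaining=[/ id ) + ( id ) $]
Step 5: shift /. Stack=[( T /] ptr=3 lookahead=id remaining=[id ) + ( id ) $]
Step 6: shift id. Stack=[( T / id] ptr=4 lookahead=) remaining=[) + ( id ) $]
Step 7: reduce F->id. Stack=[( T / F] ptr=4 lookahead=) remaining=[) + ( id ) $]
Step 8: reduce T->T / F. Stack=[( T] ptr=4 lookahead=) remaining=[) + ( id ) $]
Step 9: reduce E->T. Stack=[( E] ptr=4 lookahead=) remaining=[) + ( id ) $]
Step 10: shift ). Stack=[( E )] ptr=5 lookahead=+ remaining=[+ ( id ) $]
Step 11: reduce F->( E ). Stack=[F] ptr=5 lookahead=+ remaining=[+ ( id ) $]
Step 12: reduce T->F. Stack=[T] ptr=5 lookahead=+ remaining=[+ ( id ) $]
Step 13: reduce E->T. Stack=[E] ptr=5 lookahead=+ remaining=[+ ( id ) $]
Step 14: shift +. Stack=[E +] ptr=6 lookahead=( remaining=[( id ) $]
Step 15: shift (. Stack=[E + (] ptr=7 lookahead=id remaining=[id ) $]
Step 16: shift id. Stack=[E + ( id] ptr=8 lookahead=) remaining=[) $]
Step 17: reduce F->id. Stack=[E + ( F] ptr=8 lookahead=) remaining=[) $]
Step 18: reduce T->F. Stack=[E + ( T] ptr=8 lookahead=) remaining=[) $]
Step 19: reduce E->T. Stack=[E + ( E] ptr=8 lookahead=) remaining=[) $]
Step 20: shift ). Stack=[E + ( E )] ptr=9 lookahead=$ remaining=[$]
Step 21: reduce F->( E ). Stack=[E + F] ptr=9 lookahead=$ remaining=[$]
Step 22: reduce T->F. Stack=[E + T] ptr=9 lookahead=$ remaining=[$]

Answer: E + T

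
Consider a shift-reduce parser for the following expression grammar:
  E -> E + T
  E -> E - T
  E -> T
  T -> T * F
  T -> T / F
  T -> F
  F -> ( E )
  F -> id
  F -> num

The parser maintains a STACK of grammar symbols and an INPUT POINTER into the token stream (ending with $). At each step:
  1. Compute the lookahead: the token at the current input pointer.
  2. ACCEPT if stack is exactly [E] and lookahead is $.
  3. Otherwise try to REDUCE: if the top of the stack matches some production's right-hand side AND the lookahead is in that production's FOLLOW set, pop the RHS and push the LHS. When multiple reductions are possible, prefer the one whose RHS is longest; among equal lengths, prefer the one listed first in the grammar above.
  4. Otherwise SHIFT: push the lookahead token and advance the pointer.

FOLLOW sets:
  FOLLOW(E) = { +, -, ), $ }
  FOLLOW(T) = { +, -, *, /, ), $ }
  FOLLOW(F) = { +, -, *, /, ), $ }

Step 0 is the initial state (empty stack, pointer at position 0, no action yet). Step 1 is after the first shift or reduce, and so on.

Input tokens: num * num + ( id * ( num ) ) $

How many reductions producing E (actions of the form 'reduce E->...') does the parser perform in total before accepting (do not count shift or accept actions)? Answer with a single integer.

Answer: 4

Derivation:
Step 1: shift num. Stack=[num] ptr=1 lookahead=* remaining=[* num + ( id * ( num ) ) $]
Step 2: reduce F->num. Stack=[F] ptr=1 lookahead=* remaining=[* num + ( id * ( num ) ) $]
Step 3: reduce T->F. Stack=[T] ptr=1 lookahead=* remaining=[* num + ( id * ( num ) ) $]
Step 4: shift *. Stack=[T *] ptr=2 lookahead=num remaining=[num + ( id * ( num ) ) $]
Step 5: shift num. Stack=[T * num] ptr=3 lookahead=+ remaining=[+ ( id * ( num ) ) $]
Step 6: reduce F->num. Stack=[T * F] ptr=3 lookahead=+ remaining=[+ ( id * ( num ) ) $]
Step 7: reduce T->T * F. Stack=[T] ptr=3 lookahead=+ remaining=[+ ( id * ( num ) ) $]
Step 8: reduce E->T. Stack=[E] ptr=3 lookahead=+ remaining=[+ ( id * ( num ) ) $]
Step 9: shift +. Stack=[E +] ptr=4 lookahead=( remaining=[( id * ( num ) ) $]
Step 10: shift (. Stack=[E + (] ptr=5 lookahead=id remaining=[id * ( num ) ) $]
Step 11: shift id. Stack=[E + ( id] ptr=6 lookahead=* remaining=[* ( num ) ) $]
Step 12: reduce F->id. Stack=[E + ( F] ptr=6 lookahead=* remaining=[* ( num ) ) $]
Step 13: reduce T->F. Stack=[E + ( T] ptr=6 lookahead=* remaining=[* ( num ) ) $]
Step 14: shift *. Stack=[E + ( T *] ptr=7 lookahead=( remaining=[( num ) ) $]
Step 15: shift (. Stack=[E + ( T * (] ptr=8 lookahead=num remaining=[num ) ) $]
Step 16: shift num. Stack=[E + ( T * ( num] ptr=9 lookahead=) remaining=[) ) $]
Step 17: reduce F->num. Stack=[E + ( T * ( F] ptr=9 lookahead=) remaining=[) ) $]
Step 18: reduce T->F. Stack=[E + ( T * ( T] ptr=9 lookahead=) remaining=[) ) $]
Step 19: reduce E->T. Stack=[E + ( T * ( E] ptr=9 lookahead=) remaining=[) ) $]
Step 20: shift ). Stack=[E + ( T * ( E )] ptr=10 lookahead=) remaining=[) $]
Step 21: reduce F->( E ). Stack=[E + ( T * F] ptr=10 lookahead=) remaining=[) $]
Step 22: reduce T->T * F. Stack=[E + ( T] ptr=10 lookahead=) remaining=[) $]
Step 23: reduce E->T. Stack=[E + ( E] ptr=10 lookahead=) remaining=[) $]
Step 24: shift ). Stack=[E + ( E )] ptr=11 lookahead=$ remaining=[$]
Step 25: reduce F->( E ). Stack=[E + F] ptr=11 lookahead=$ remaining=[$]
Step 26: reduce T->F. Stack=[E + T] ptr=11 lookahead=$ remaining=[$]
Step 27: reduce E->E + T. Stack=[E] ptr=11 lookahead=$ remaining=[$]
Step 28: accept. Stack=[E] ptr=11 lookahead=$ remaining=[$]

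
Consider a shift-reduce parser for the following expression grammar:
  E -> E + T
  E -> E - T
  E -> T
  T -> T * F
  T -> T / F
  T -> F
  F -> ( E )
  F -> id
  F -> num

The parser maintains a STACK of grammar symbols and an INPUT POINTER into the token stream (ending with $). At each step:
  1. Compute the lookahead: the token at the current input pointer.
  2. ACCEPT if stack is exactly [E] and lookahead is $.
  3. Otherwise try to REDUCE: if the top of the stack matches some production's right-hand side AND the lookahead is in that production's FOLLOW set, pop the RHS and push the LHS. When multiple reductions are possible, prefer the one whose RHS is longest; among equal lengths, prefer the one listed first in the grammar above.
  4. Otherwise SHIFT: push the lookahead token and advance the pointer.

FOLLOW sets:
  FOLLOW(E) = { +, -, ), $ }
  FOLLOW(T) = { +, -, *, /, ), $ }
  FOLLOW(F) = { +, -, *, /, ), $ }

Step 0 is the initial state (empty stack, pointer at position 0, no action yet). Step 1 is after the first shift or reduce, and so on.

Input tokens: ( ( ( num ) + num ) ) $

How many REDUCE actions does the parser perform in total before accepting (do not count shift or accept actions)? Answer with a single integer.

Answer: 15

Derivation:
Step 1: shift (. Stack=[(] ptr=1 lookahead=( remaining=[( ( num ) + num ) ) $]
Step 2: shift (. Stack=[( (] ptr=2 lookahead=( remaining=[( num ) + num ) ) $]
Step 3: shift (. Stack=[( ( (] ptr=3 lookahead=num remaining=[num ) + num ) ) $]
Step 4: shift num. Stack=[( ( ( num] ptr=4 lookahead=) remaining=[) + num ) ) $]
Step 5: reduce F->num. Stack=[( ( ( F] ptr=4 lookahead=) remaining=[) + num ) ) $]
Step 6: reduce T->F. Stack=[( ( ( T] ptr=4 lookahead=) remaining=[) + num ) ) $]
Step 7: reduce E->T. Stack=[( ( ( E] ptr=4 lookahead=) remaining=[) + num ) ) $]
Step 8: shift ). Stack=[( ( ( E )] ptr=5 lookahead=+ remaining=[+ num ) ) $]
Step 9: reduce F->( E ). Stack=[( ( F] ptr=5 lookahead=+ remaining=[+ num ) ) $]
Step 10: reduce T->F. Stack=[( ( T] ptr=5 lookahead=+ remaining=[+ num ) ) $]
Step 11: reduce E->T. Stack=[( ( E] ptr=5 lookahead=+ remaining=[+ num ) ) $]
Step 12: shift +. Stack=[( ( E +] ptr=6 lookahead=num remaining=[num ) ) $]
Step 13: shift num. Stack=[( ( E + num] ptr=7 lookahead=) remaining=[) ) $]
Step 14: reduce F->num. Stack=[( ( E + F] ptr=7 lookahead=) remaining=[) ) $]
Step 15: reduce T->F. Stack=[( ( E + T] ptr=7 lookahead=) remaining=[) ) $]
Step 16: reduce E->E + T. Stack=[( ( E] ptr=7 lookahead=) remaining=[) ) $]
Step 17: shift ). Stack=[( ( E )] ptr=8 lookahead=) remaining=[) $]
Step 18: reduce F->( E ). Stack=[( F] ptr=8 lookahead=) remaining=[) $]
Step 19: reduce T->F. Stack=[( T] ptr=8 lookahead=) remaining=[) $]
Step 20: reduce E->T. Stack=[( E] ptr=8 lookahead=) remaining=[) $]
Step 21: shift ). Stack=[( E )] ptr=9 lookahead=$ remaining=[$]
Step 22: reduce F->( E ). Stack=[F] ptr=9 lookahead=$ remaining=[$]
Step 23: reduce T->F. Stack=[T] ptr=9 lookahead=$ remaining=[$]
Step 24: reduce E->T. Stack=[E] ptr=9 lookahead=$ remaining=[$]
Step 25: accept. Stack=[E] ptr=9 lookahead=$ remaining=[$]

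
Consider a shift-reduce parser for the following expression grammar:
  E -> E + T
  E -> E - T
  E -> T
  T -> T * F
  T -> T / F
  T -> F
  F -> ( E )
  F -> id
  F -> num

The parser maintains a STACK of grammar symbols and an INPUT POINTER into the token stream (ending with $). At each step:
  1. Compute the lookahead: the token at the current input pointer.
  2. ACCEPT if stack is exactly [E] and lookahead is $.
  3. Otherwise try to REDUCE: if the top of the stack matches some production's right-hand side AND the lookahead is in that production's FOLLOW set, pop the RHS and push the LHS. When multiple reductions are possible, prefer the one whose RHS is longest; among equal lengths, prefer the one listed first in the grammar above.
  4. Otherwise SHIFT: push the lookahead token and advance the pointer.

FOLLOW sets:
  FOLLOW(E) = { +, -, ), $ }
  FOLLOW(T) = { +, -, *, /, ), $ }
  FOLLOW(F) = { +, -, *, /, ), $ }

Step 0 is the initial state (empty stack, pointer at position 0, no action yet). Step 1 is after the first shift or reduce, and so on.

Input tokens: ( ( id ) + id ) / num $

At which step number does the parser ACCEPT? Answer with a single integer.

Answer: 24

Derivation:
Step 1: shift (. Stack=[(] ptr=1 lookahead=( remaining=[( id ) + id ) / num $]
Step 2: shift (. Stack=[( (] ptr=2 lookahead=id remaining=[id ) + id ) / num $]
Step 3: shift id. Stack=[( ( id] ptr=3 lookahead=) remaining=[) + id ) / num $]
Step 4: reduce F->id. Stack=[( ( F] ptr=3 lookahead=) remaining=[) + id ) / num $]
Step 5: reduce T->F. Stack=[( ( T] ptr=3 lookahead=) remaining=[) + id ) / num $]
Step 6: reduce E->T. Stack=[( ( E] ptr=3 lookahead=) remaining=[) + id ) / num $]
Step 7: shift ). Stack=[( ( E )] ptr=4 lookahead=+ remaining=[+ id ) / num $]
Step 8: reduce F->( E ). Stack=[( F] ptr=4 lookahead=+ remaining=[+ id ) / num $]
Step 9: reduce T->F. Stack=[( T] ptr=4 lookahead=+ remaining=[+ id ) / num $]
Step 10: reduce E->T. Stack=[( E] ptr=4 lookahead=+ remaining=[+ id ) / num $]
Step 11: shift +. Stack=[( E +] ptr=5 lookahead=id remaining=[id ) / num $]
Step 12: shift id. Stack=[( E + id] ptr=6 lookahead=) remaining=[) / num $]
Step 13: reduce F->id. Stack=[( E + F] ptr=6 lookahead=) remaining=[) / num $]
Step 14: reduce T->F. Stack=[( E + T] ptr=6 lookahead=) remaining=[) / num $]
Step 15: reduce E->E + T. Stack=[( E] ptr=6 lookahead=) remaining=[) / num $]
Step 16: shift ). Stack=[( E )] ptr=7 lookahead=/ remaining=[/ num $]
Step 17: reduce F->( E ). Stack=[F] ptr=7 lookahead=/ remaining=[/ num $]
Step 18: reduce T->F. Stack=[T] ptr=7 lookahead=/ remaining=[/ num $]
Step 19: shift /. Stack=[T /] ptr=8 lookahead=num remaining=[num $]
Step 20: shift num. Stack=[T / num] ptr=9 lookahead=$ remaining=[$]
Step 21: reduce F->num. Stack=[T / F] ptr=9 lookahead=$ remaining=[$]
Step 22: reduce T->T / F. Stack=[T] ptr=9 lookahead=$ remaining=[$]
Step 23: reduce E->T. Stack=[E] ptr=9 lookahead=$ remaining=[$]
Step 24: accept. Stack=[E] ptr=9 lookahead=$ remaining=[$]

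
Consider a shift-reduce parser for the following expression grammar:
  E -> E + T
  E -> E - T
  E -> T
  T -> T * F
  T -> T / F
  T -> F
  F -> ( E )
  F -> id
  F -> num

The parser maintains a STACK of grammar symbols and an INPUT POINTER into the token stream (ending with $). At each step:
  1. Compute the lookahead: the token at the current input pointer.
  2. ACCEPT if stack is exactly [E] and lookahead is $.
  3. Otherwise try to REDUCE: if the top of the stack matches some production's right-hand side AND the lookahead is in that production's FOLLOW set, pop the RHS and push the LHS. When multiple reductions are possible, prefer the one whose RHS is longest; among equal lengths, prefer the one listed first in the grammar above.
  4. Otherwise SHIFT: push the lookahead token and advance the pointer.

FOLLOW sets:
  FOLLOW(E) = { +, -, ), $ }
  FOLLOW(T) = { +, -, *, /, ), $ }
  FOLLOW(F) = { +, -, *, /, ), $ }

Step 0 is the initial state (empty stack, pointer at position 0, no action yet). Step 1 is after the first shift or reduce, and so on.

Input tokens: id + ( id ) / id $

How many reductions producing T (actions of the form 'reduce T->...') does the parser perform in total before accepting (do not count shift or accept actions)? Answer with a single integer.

Step 1: shift id. Stack=[id] ptr=1 lookahead=+ remaining=[+ ( id ) / id $]
Step 2: reduce F->id. Stack=[F] ptr=1 lookahead=+ remaining=[+ ( id ) / id $]
Step 3: reduce T->F. Stack=[T] ptr=1 lookahead=+ remaining=[+ ( id ) / id $]
Step 4: reduce E->T. Stack=[E] ptr=1 lookahead=+ remaining=[+ ( id ) / id $]
Step 5: shift +. Stack=[E +] ptr=2 lookahead=( remaining=[( id ) / id $]
Step 6: shift (. Stack=[E + (] ptr=3 lookahead=id remaining=[id ) / id $]
Step 7: shift id. Stack=[E + ( id] ptr=4 lookahead=) remaining=[) / id $]
Step 8: reduce F->id. Stack=[E + ( F] ptr=4 lookahead=) remaining=[) / id $]
Step 9: reduce T->F. Stack=[E + ( T] ptr=4 lookahead=) remaining=[) / id $]
Step 10: reduce E->T. Stack=[E + ( E] ptr=4 lookahead=) remaining=[) / id $]
Step 11: shift ). Stack=[E + ( E )] ptr=5 lookahead=/ remaining=[/ id $]
Step 12: reduce F->( E ). Stack=[E + F] ptr=5 lookahead=/ remaining=[/ id $]
Step 13: reduce T->F. Stack=[E + T] ptr=5 lookahead=/ remaining=[/ id $]
Step 14: shift /. Stack=[E + T /] ptr=6 lookahead=id remaining=[id $]
Step 15: shift id. Stack=[E + T / id] ptr=7 lookahead=$ remaining=[$]
Step 16: reduce F->id. Stack=[E + T / F] ptr=7 lookahead=$ remaining=[$]
Step 17: reduce T->T / F. Stack=[E + T] ptr=7 lookahead=$ remaining=[$]
Step 18: reduce E->E + T. Stack=[E] ptr=7 lookahead=$ remaining=[$]
Step 19: accept. Stack=[E] ptr=7 lookahead=$ remaining=[$]

Answer: 4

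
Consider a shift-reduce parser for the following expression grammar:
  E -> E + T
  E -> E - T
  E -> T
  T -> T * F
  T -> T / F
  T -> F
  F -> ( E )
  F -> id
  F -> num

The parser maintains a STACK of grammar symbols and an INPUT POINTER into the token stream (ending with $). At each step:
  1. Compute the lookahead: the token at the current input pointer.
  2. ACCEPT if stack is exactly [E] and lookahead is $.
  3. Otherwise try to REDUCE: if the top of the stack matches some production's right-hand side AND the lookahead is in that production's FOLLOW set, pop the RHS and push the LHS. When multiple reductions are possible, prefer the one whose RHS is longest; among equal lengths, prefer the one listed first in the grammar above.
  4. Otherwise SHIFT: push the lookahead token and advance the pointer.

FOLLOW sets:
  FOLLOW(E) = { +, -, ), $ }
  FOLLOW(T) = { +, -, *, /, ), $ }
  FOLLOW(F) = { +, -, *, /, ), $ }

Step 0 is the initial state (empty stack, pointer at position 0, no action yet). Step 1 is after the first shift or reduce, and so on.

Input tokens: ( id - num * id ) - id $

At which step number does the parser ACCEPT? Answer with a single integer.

Answer: 24

Derivation:
Step 1: shift (. Stack=[(] ptr=1 lookahead=id remaining=[id - num * id ) - id $]
Step 2: shift id. Stack=[( id] ptr=2 lookahead=- remaining=[- num * id ) - id $]
Step 3: reduce F->id. Stack=[( F] ptr=2 lookahead=- remaining=[- num * id ) - id $]
Step 4: reduce T->F. Stack=[( T] ptr=2 lookahead=- remaining=[- num * id ) - id $]
Step 5: reduce E->T. Stack=[( E] ptr=2 lookahead=- remaining=[- num * id ) - id $]
Step 6: shift -. Stack=[( E -] ptr=3 lookahead=num remaining=[num * id ) - id $]
Step 7: shift num. Stack=[( E - num] ptr=4 lookahead=* remaining=[* id ) - id $]
Step 8: reduce F->num. Stack=[( E - F] ptr=4 lookahead=* remaining=[* id ) - id $]
Step 9: reduce T->F. Stack=[( E - T] ptr=4 lookahead=* remaining=[* id ) - id $]
Step 10: shift *. Stack=[( E - T *] ptr=5 lookahead=id remaining=[id ) - id $]
Step 11: shift id. Stack=[( E - T * id] ptr=6 lookahead=) remaining=[) - id $]
Step 12: reduce F->id. Stack=[( E - T * F] ptr=6 lookahead=) remaining=[) - id $]
Step 13: reduce T->T * F. Stack=[( E - T] ptr=6 lookahead=) remaining=[) - id $]
Step 14: reduce E->E - T. Stack=[( E] ptr=6 lookahead=) remaining=[) - id $]
Step 15: shift ). Stack=[( E )] ptr=7 lookahead=- remaining=[- id $]
Step 16: reduce F->( E ). Stack=[F] ptr=7 lookahead=- remaining=[- id $]
Step 17: reduce T->F. Stack=[T] ptr=7 lookahead=- remaining=[- id $]
Step 18: reduce E->T. Stack=[E] ptr=7 lookahead=- remaining=[- id $]
Step 19: shift -. Stack=[E -] ptr=8 lookahead=id remaining=[id $]
Step 20: shift id. Stack=[E - id] ptr=9 lookahead=$ remaining=[$]
Step 21: reduce F->id. Stack=[E - F] ptr=9 lookahead=$ remaining=[$]
Step 22: reduce T->F. Stack=[E - T] ptr=9 lookahead=$ remaining=[$]
Step 23: reduce E->E - T. Stack=[E] ptr=9 lookahead=$ remaining=[$]
Step 24: accept. Stack=[E] ptr=9 lookahead=$ remaining=[$]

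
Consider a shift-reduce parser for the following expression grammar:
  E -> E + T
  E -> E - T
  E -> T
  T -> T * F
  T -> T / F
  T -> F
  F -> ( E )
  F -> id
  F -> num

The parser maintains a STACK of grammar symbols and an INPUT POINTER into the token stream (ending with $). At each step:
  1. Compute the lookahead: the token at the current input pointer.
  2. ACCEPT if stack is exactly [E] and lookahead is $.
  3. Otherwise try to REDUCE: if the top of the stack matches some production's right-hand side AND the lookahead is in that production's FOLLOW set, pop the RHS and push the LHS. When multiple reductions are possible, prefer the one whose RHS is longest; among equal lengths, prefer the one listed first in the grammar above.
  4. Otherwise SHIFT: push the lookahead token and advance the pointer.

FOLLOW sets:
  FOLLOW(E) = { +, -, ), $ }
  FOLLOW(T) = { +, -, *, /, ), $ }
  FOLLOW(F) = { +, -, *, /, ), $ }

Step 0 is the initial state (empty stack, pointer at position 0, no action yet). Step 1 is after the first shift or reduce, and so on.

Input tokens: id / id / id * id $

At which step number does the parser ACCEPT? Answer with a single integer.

Answer: 17

Derivation:
Step 1: shift id. Stack=[id] ptr=1 lookahead=/ remaining=[/ id / id * id $]
Step 2: reduce F->id. Stack=[F] ptr=1 lookahead=/ remaining=[/ id / id * id $]
Step 3: reduce T->F. Stack=[T] ptr=1 lookahead=/ remaining=[/ id / id * id $]
Step 4: shift /. Stack=[T /] ptr=2 lookahead=id remaining=[id / id * id $]
Step 5: shift id. Stack=[T / id] ptr=3 lookahead=/ remaining=[/ id * id $]
Step 6: reduce F->id. Stack=[T / F] ptr=3 lookahead=/ remaining=[/ id * id $]
Step 7: reduce T->T / F. Stack=[T] ptr=3 lookahead=/ remaining=[/ id * id $]
Step 8: shift /. Stack=[T /] ptr=4 lookahead=id remaining=[id * id $]
Step 9: shift id. Stack=[T / id] ptr=5 lookahead=* remaining=[* id $]
Step 10: reduce F->id. Stack=[T / F] ptr=5 lookahead=* remaining=[* id $]
Step 11: reduce T->T / F. Stack=[T] ptr=5 lookahead=* remaining=[* id $]
Step 12: shift *. Stack=[T *] ptr=6 lookahead=id remaining=[id $]
Step 13: shift id. Stack=[T * id] ptr=7 lookahead=$ remaining=[$]
Step 14: reduce F->id. Stack=[T * F] ptr=7 lookahead=$ remaining=[$]
Step 15: reduce T->T * F. Stack=[T] ptr=7 lookahead=$ remaining=[$]
Step 16: reduce E->T. Stack=[E] ptr=7 lookahead=$ remaining=[$]
Step 17: accept. Stack=[E] ptr=7 lookahead=$ remaining=[$]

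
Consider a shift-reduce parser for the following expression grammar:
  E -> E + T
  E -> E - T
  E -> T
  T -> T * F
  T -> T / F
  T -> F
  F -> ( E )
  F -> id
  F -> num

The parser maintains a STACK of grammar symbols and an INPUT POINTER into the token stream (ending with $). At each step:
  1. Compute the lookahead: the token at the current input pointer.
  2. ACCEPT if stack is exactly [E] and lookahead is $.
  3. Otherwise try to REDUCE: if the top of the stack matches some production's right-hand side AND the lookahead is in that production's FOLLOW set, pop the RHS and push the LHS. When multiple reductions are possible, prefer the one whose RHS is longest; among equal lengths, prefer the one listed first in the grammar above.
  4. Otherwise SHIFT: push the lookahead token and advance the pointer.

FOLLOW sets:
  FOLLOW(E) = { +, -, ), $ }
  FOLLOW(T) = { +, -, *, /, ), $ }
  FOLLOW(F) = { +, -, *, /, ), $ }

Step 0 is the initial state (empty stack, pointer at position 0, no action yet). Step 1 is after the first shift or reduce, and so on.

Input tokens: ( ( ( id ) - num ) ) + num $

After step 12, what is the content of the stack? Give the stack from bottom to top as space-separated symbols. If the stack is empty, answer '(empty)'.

Step 1: shift (. Stack=[(] ptr=1 lookahead=( remaining=[( ( id ) - num ) ) + num $]
Step 2: shift (. Stack=[( (] ptr=2 lookahead=( remaining=[( id ) - num ) ) + num $]
Step 3: shift (. Stack=[( ( (] ptr=3 lookahead=id remaining=[id ) - num ) ) + num $]
Step 4: shift id. Stack=[( ( ( id] ptr=4 lookahead=) remaining=[) - num ) ) + num $]
Step 5: reduce F->id. Stack=[( ( ( F] ptr=4 lookahead=) remaining=[) - num ) ) + num $]
Step 6: reduce T->F. Stack=[( ( ( T] ptr=4 lookahead=) remaining=[) - num ) ) + num $]
Step 7: reduce E->T. Stack=[( ( ( E] ptr=4 lookahead=) remaining=[) - num ) ) + num $]
Step 8: shift ). Stack=[( ( ( E )] ptr=5 lookahead=- remaining=[- num ) ) + num $]
Step 9: reduce F->( E ). Stack=[( ( F] ptr=5 lookahead=- remaining=[- num ) ) + num $]
Step 10: reduce T->F. Stack=[( ( T] ptr=5 lookahead=- remaining=[- num ) ) + num $]
Step 11: reduce E->T. Stack=[( ( E] ptr=5 lookahead=- remaining=[- num ) ) + num $]
Step 12: shift -. Stack=[( ( E -] ptr=6 lookahead=num remaining=[num ) ) + num $]

Answer: ( ( E -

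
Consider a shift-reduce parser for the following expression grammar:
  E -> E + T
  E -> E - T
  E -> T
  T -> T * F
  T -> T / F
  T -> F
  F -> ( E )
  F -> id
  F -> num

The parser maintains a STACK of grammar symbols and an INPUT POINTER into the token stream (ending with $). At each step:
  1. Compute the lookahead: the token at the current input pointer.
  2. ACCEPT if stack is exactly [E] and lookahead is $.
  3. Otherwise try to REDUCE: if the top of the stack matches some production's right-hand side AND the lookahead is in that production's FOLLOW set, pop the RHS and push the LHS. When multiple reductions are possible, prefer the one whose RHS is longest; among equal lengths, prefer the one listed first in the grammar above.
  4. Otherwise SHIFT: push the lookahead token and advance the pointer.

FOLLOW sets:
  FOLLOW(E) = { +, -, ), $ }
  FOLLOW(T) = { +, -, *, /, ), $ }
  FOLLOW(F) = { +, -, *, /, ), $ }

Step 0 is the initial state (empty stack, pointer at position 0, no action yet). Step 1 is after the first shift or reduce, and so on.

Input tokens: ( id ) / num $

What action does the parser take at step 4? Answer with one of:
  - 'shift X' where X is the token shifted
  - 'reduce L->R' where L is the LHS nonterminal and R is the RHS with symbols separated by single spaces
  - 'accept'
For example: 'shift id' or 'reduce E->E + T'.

Answer: reduce T->F

Derivation:
Step 1: shift (. Stack=[(] ptr=1 lookahead=id remaining=[id ) / num $]
Step 2: shift id. Stack=[( id] ptr=2 lookahead=) remaining=[) / num $]
Step 3: reduce F->id. Stack=[( F] ptr=2 lookahead=) remaining=[) / num $]
Step 4: reduce T->F. Stack=[( T] ptr=2 lookahead=) remaining=[) / num $]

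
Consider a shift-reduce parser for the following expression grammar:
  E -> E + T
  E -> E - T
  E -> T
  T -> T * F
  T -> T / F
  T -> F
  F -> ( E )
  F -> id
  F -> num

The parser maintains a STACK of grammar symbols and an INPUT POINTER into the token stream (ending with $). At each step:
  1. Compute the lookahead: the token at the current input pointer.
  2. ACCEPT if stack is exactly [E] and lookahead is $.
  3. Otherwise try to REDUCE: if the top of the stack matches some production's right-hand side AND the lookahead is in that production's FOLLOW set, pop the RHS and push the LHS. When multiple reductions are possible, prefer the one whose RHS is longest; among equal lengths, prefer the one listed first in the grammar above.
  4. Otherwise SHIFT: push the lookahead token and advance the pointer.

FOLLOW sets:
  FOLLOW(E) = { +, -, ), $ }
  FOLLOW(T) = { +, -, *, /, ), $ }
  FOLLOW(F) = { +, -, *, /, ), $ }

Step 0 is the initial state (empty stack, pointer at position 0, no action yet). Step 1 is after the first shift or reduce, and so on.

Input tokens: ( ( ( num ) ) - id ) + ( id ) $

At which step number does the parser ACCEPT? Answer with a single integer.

Answer: 35

Derivation:
Step 1: shift (. Stack=[(] ptr=1 lookahead=( remaining=[( ( num ) ) - id ) + ( id ) $]
Step 2: shift (. Stack=[( (] ptr=2 lookahead=( remaining=[( num ) ) - id ) + ( id ) $]
Step 3: shift (. Stack=[( ( (] ptr=3 lookahead=num remaining=[num ) ) - id ) + ( id ) $]
Step 4: shift num. Stack=[( ( ( num] ptr=4 lookahead=) remaining=[) ) - id ) + ( id ) $]
Step 5: reduce F->num. Stack=[( ( ( F] ptr=4 lookahead=) remaining=[) ) - id ) + ( id ) $]
Step 6: reduce T->F. Stack=[( ( ( T] ptr=4 lookahead=) remaining=[) ) - id ) + ( id ) $]
Step 7: reduce E->T. Stack=[( ( ( E] ptr=4 lookahead=) remaining=[) ) - id ) + ( id ) $]
Step 8: shift ). Stack=[( ( ( E )] ptr=5 lookahead=) remaining=[) - id ) + ( id ) $]
Step 9: reduce F->( E ). Stack=[( ( F] ptr=5 lookahead=) remaining=[) - id ) + ( id ) $]
Step 10: reduce T->F. Stack=[( ( T] ptr=5 lookahead=) remaining=[) - id ) + ( id ) $]
Step 11: reduce E->T. Stack=[( ( E] ptr=5 lookahead=) remaining=[) - id ) + ( id ) $]
Step 12: shift ). Stack=[( ( E )] ptr=6 lookahead=- remaining=[- id ) + ( id ) $]
Step 13: reduce F->( E ). Stack=[( F] ptr=6 lookahead=- remaining=[- id ) + ( id ) $]
Step 14: reduce T->F. Stack=[( T] ptr=6 lookahead=- remaining=[- id ) + ( id ) $]
Step 15: reduce E->T. Stack=[( E] ptr=6 lookahead=- remaining=[- id ) + ( id ) $]
Step 16: shift -. Stack=[( E -] ptr=7 lookahead=id remaining=[id ) + ( id ) $]
Step 17: shift id. Stack=[( E - id] ptr=8 lookahead=) remaining=[) + ( id ) $]
Step 18: reduce F->id. Stack=[( E - F] ptr=8 lookahead=) remaining=[) + ( id ) $]
Step 19: reduce T->F. Stack=[( E - T] ptr=8 lookahead=) remaining=[) + ( id ) $]
Step 20: reduce E->E - T. Stack=[( E] ptr=8 lookahead=) remaining=[) + ( id ) $]
Step 21: shift ). Stack=[( E )] ptr=9 lookahead=+ remaining=[+ ( id ) $]
Step 22: reduce F->( E ). Stack=[F] ptr=9 lookahead=+ remaining=[+ ( id ) $]
Step 23: reduce T->F. Stack=[T] ptr=9 lookahead=+ remaining=[+ ( id ) $]
Step 24: reduce E->T. Stack=[E] ptr=9 lookahead=+ remaining=[+ ( id ) $]
Step 25: shift +. Stack=[E +] ptr=10 lookahead=( remaining=[( id ) $]
Step 26: shift (. Stack=[E + (] ptr=11 lookahead=id remaining=[id ) $]
Step 27: shift id. Stack=[E + ( id] ptr=12 lookahead=) remaining=[) $]
Step 28: reduce F->id. Stack=[E + ( F] ptr=12 lookahead=) remaining=[) $]
Step 29: reduce T->F. Stack=[E + ( T] ptr=12 lookahead=) remaining=[) $]
Step 30: reduce E->T. Stack=[E + ( E] ptr=12 lookahead=) remaining=[) $]
Step 31: shift ). Stack=[E + ( E )] ptr=13 lookahead=$ remaining=[$]
Step 32: reduce F->( E ). Stack=[E + F] ptr=13 lookahead=$ remaining=[$]
Step 33: reduce T->F. Stack=[E + T] ptr=13 lookahead=$ remaining=[$]
Step 34: reduce E->E + T. Stack=[E] ptr=13 lookahead=$ remaining=[$]
Step 35: accept. Stack=[E] ptr=13 lookahead=$ remaining=[$]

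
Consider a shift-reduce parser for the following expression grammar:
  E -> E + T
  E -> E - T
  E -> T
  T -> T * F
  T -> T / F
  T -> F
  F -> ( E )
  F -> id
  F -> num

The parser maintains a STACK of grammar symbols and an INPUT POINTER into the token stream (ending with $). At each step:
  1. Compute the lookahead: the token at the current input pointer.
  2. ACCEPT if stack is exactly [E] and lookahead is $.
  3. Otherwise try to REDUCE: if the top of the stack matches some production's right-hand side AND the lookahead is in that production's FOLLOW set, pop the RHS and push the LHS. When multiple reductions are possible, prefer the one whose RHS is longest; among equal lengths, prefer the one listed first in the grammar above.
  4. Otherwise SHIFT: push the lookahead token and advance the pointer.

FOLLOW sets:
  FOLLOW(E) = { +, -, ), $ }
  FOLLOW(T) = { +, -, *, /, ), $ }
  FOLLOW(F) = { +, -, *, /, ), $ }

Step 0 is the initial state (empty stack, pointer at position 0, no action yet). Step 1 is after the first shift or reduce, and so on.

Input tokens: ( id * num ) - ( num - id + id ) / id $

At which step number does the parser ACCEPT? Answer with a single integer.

Step 1: shift (. Stack=[(] ptr=1 lookahead=id remaining=[id * num ) - ( num - id + id ) / id $]
Step 2: shift id. Stack=[( id] ptr=2 lookahead=* remaining=[* num ) - ( num - id + id ) / id $]
Step 3: reduce F->id. Stack=[( F] ptr=2 lookahead=* remaining=[* num ) - ( num - id + id ) / id $]
Step 4: reduce T->F. Stack=[( T] ptr=2 lookahead=* remaining=[* num ) - ( num - id + id ) / id $]
Step 5: shift *. Stack=[( T *] ptr=3 lookahead=num remaining=[num ) - ( num - id + id ) / id $]
Step 6: shift num. Stack=[( T * num] ptr=4 lookahead=) remaining=[) - ( num - id + id ) / id $]
Step 7: reduce F->num. Stack=[( T * F] ptr=4 lookahead=) remaining=[) - ( num - id + id ) / id $]
Step 8: reduce T->T * F. Stack=[( T] ptr=4 lookahead=) remaining=[) - ( num - id + id ) / id $]
Step 9: reduce E->T. Stack=[( E] ptr=4 lookahead=) remaining=[) - ( num - id + id ) / id $]
Step 10: shift ). Stack=[( E )] ptr=5 lookahead=- remaining=[- ( num - id + id ) / id $]
Step 11: reduce F->( E ). Stack=[F] ptr=5 lookahead=- remaining=[- ( num - id + id ) / id $]
Step 12: reduce T->F. Stack=[T] ptr=5 lookahead=- remaining=[- ( num - id + id ) / id $]
Step 13: reduce E->T. Stack=[E] ptr=5 lookahead=- remaining=[- ( num - id + id ) / id $]
Step 14: shift -. Stack=[E -] ptr=6 lookahead=( remaining=[( num - id + id ) / id $]
Step 15: shift (. Stack=[E - (] ptr=7 lookahead=num remaining=[num - id + id ) / id $]
Step 16: shift num. Stack=[E - ( num] ptr=8 lookahead=- remaining=[- id + id ) / id $]
Step 17: reduce F->num. Stack=[E - ( F] ptr=8 lookahead=- remaining=[- id + id ) / id $]
Step 18: reduce T->F. Stack=[E - ( T] ptr=8 lookahead=- remaining=[- id + id ) / id $]
Step 19: reduce E->T. Stack=[E - ( E] ptr=8 lookahead=- remaining=[- id + id ) / id $]
Step 20: shift -. Stack=[E - ( E -] ptr=9 lookahead=id remaining=[id + id ) / id $]
Step 21: shift id. Stack=[E - ( E - id] ptr=10 lookahead=+ remaining=[+ id ) / id $]
Step 22: reduce F->id. Stack=[E - ( E - F] ptr=10 lookahead=+ remaining=[+ id ) / id $]
Step 23: reduce T->F. Stack=[E - ( E - T] ptr=10 lookahead=+ remaining=[+ id ) / id $]
Step 24: reduce E->E - T. Stack=[E - ( E] ptr=10 lookahead=+ remaining=[+ id ) / id $]
Step 25: shift +. Stack=[E - ( E +] ptr=11 lookahead=id remaining=[id ) / id $]
Step 26: shift id. Stack=[E - ( E + id] ptr=12 lookahead=) remaining=[) / id $]
Step 27: reduce F->id. Stack=[E - ( E + F] ptr=12 lookahead=) remaining=[) / id $]
Step 28: reduce T->F. Stack=[E - ( E + T] ptr=12 lookahead=) remaining=[) / id $]
Step 29: reduce E->E + T. Stack=[E - ( E] ptr=12 lookahead=) remaining=[) / id $]
Step 30: shift ). Stack=[E - ( E )] ptr=13 lookahead=/ remaining=[/ id $]
Step 31: reduce F->( E ). Stack=[E - F] ptr=13 lookahead=/ remaining=[/ id $]
Step 32: reduce T->F. Stack=[E - T] ptr=13 lookahead=/ remaining=[/ id $]
Step 33: shift /. Stack=[E - T /] ptr=14 lookahead=id remaining=[id $]
Step 34: shift id. Stack=[E - T / id] ptr=15 lookahead=$ remaining=[$]
Step 35: reduce F->id. Stack=[E - T / F] ptr=15 lookahead=$ remaining=[$]
Step 36: reduce T->T / F. Stack=[E - T] ptr=15 lookahead=$ remaining=[$]
Step 37: reduce E->E - T. Stack=[E] ptr=15 lookahead=$ remaining=[$]
Step 38: accept. Stack=[E] ptr=15 lookahead=$ remaining=[$]

Answer: 38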